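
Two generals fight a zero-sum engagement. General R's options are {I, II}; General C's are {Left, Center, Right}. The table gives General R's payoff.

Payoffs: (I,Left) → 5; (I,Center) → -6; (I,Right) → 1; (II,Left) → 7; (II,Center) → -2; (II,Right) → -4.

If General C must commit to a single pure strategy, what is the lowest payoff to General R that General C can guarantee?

Column maxima: Left → 7, Center → -2, Right → 1.
The smallest of these is -2.

-2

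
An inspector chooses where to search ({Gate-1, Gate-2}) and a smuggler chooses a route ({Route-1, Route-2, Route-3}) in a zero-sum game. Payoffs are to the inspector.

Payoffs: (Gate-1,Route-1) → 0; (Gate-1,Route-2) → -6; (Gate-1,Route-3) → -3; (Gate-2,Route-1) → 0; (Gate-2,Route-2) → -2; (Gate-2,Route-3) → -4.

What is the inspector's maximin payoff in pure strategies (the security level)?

Row minima: Gate-1 → -6, Gate-2 → -4.
The best of these is -4.

-4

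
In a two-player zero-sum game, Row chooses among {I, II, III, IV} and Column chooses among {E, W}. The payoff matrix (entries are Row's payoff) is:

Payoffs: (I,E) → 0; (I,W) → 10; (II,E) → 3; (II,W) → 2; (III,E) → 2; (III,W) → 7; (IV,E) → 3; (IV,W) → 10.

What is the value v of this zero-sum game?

3

Row minima: I → 0, II → 2, III → 2, IV → 3; maximin = 3.
Column maxima: E → 3, W → 10; minimax = 3.
Since maximin = minimax = 3, there is a saddle point and the value is 3.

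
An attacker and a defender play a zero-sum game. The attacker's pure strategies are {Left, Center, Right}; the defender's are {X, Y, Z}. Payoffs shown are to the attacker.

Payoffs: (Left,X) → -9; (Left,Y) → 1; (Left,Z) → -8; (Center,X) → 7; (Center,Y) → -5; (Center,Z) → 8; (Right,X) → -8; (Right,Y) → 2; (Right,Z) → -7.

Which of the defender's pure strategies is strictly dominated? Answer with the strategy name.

Z

X holds the attacker's payoff strictly below Z in every row: -9 < -8, 7 < 8, -8 < -7.
So Z is strictly dominated for the defender.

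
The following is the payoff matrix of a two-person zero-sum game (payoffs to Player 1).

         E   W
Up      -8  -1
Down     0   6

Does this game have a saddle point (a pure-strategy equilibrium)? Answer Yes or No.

Row minima: Up → -8, Down → 0; maximin = 0.
Column maxima: E → 0, W → 6; minimax = 0.
maximin = minimax = 0, so a saddle point exists.

Yes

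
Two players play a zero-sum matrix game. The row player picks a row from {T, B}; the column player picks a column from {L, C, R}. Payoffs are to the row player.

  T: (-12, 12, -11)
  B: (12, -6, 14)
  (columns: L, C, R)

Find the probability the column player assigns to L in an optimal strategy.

3/7

Row minima: T → -12, B → -6; maximin = -6.
Column maxima: L → 12, C → 12, R → 14; minimax = 12.
-6 ≠ 12, so there is no saddle point; optimal play is mixed.
R is strictly dominated by L (it gives the row player strictly more in every row), so the column player never plays it.
On the remaining 2×2 (T, B vs L, C):
Let the row player play T with probability p. Expected payoff against L: (-12)p + 12(1−p) = −24p + 12; against C: 12p + (-6)(1−p) = 18p − 6.
Setting these equal: −24p + 12 = 18p − 6 ⇒ −42p = -18 ⇒ p = 3/7, and the value is (-24)·(3/7) + 12 = 12/7.
For the column player: with q = P(L), equating T's and B's payoffs gives −24q + 12 = 18q − 6 ⇒ q = 3/7.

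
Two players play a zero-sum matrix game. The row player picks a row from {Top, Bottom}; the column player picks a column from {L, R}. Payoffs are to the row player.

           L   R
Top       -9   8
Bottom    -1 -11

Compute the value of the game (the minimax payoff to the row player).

Row minima: Top → -9, Bottom → -11; maximin = -9.
Column maxima: L → -1, R → 8; minimax = -1.
-9 ≠ -1, so there is no saddle point; optimal play is mixed.
Let the row player play Top with probability p. Expected payoff against L: (-9)p + (-1)(1−p) = −8p − 1; against R: 8p + (-11)(1−p) = 19p − 11.
Setting these equal: −8p − 1 = 19p − 11 ⇒ −27p = -10 ⇒ p = 10/27, and the value is (-8)·(10/27) − 1 = -107/27.
For the column player: with q = P(L), equating Top's and Bottom's payoffs gives −17q + 8 = 10q − 11 ⇒ q = 19/27.

-107/27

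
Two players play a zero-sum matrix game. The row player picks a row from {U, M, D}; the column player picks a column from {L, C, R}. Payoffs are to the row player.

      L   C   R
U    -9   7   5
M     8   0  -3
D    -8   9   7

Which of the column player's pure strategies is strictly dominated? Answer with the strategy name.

R holds the row player's payoff strictly below C in every row: 5 < 7, -3 < 0, 7 < 9.
So C is strictly dominated for the column player.

C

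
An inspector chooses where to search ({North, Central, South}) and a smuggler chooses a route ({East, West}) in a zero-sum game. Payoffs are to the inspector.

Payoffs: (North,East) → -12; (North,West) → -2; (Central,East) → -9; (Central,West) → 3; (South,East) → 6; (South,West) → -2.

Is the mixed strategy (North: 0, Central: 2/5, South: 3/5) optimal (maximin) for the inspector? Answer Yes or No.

Against East this mix gives (2/5)·(-9) + (3/5)·6 = 0.
Against West this mix gives (2/5)·3 + (3/5)·(-2) = 0.
All of the smuggler's active replies (East, West) yield 0, and no column does worse for the inspector. The mix makes the smuggler indifferent and guarantees 0, so it is optimal.

Yes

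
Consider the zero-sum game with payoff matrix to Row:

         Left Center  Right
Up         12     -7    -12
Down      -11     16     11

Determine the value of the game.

0

Row minima: Up → -12, Down → -11; maximin = -11.
Column maxima: Left → 12, Center → 16, Right → 11; minimax = 11.
-11 ≠ 11, so there is no saddle point; optimal play is mixed.
Center is strictly dominated by Right (it gives Row strictly more in every row), so Column never plays it.
On the remaining 2×2 (Up, Down vs Left, Right):
Let Row play Up with probability p. Expected payoff against Left: 12p + (-11)(1−p) = 23p − 11; against Right: (-12)p + 11(1−p) = −23p + 11.
Setting these equal: 23p − 11 = −23p + 11 ⇒ 46p = 22 ⇒ p = 11/23, and the value is (23)·(11/23) − 11 = 0.
For Column: with q = P(Left), equating Up's and Down's payoffs gives 24q − 12 = −22q + 11 ⇒ q = 1/2.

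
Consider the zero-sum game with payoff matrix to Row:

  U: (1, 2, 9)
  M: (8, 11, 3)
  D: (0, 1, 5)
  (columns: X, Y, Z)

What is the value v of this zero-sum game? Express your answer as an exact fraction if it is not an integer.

Row minima: U → 1, M → 3, D → 0; maximin = 3.
Column maxima: X → 8, Y → 11, Z → 9; minimax = 8.
3 ≠ 8, so there is no saddle point; optimal play is mixed.
D is strictly dominated by U, so Row never plays it.
Y is strictly dominated by X (it gives Row strictly more in every row), so Column never plays it.
On the remaining 2×2 (U, M vs X, Z):
Let Row play U with probability p. Expected payoff against X: 1p + 8(1−p) = −7p + 8; against Z: 9p + 3(1−p) = 6p + 3.
Setting these equal: −7p + 8 = 6p + 3 ⇒ −13p = -5 ⇒ p = 5/13, and the value is (-7)·(5/13) + 8 = 69/13.
For Column: with q = P(X), equating U's and M's payoffs gives −8q + 9 = 5q + 3 ⇒ q = 6/13.

69/13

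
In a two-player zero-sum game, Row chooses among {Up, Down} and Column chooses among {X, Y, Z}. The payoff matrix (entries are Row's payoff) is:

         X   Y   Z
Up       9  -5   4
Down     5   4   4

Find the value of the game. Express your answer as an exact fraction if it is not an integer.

Row minima: Up → -5, Down → 4; maximin = 4.
Column maxima: X → 9, Y → 4, Z → 4; minimax = 4.
Since maximin = minimax = 4, there is a saddle point and the value is 4.

4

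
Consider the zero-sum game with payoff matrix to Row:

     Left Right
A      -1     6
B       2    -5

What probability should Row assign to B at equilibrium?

Row minima: A → -1, B → -5; maximin = -1.
Column maxima: Left → 2, Right → 6; minimax = 2.
-1 ≠ 2, so there is no saddle point; optimal play is mixed.
Let Row play A with probability p. Expected payoff against Left: (-1)p + 2(1−p) = −3p + 2; against Right: 6p + (-5)(1−p) = 11p − 5.
Setting these equal: −3p + 2 = 11p − 5 ⇒ −14p = -7 ⇒ p = 1/2, and the value is (-3)·(1/2) + 2 = 1/2.
For Column: with q = P(Left), equating A's and B's payoffs gives −7q + 6 = 7q − 5 ⇒ q = 11/14.

1/2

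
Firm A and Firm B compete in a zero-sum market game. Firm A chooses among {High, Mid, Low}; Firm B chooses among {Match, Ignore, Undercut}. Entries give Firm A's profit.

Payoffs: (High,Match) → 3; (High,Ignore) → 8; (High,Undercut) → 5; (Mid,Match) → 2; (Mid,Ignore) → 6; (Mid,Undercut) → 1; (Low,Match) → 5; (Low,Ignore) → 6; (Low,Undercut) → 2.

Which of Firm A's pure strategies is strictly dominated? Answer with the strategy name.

High gives a strictly higher payoff than Mid against every column: 3 > 2, 8 > 6, 5 > 1.
So Mid is strictly dominated and Firm A never plays it.

Mid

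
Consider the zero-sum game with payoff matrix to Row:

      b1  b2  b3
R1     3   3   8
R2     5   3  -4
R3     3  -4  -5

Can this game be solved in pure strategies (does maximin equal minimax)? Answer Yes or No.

Row minima: R1 → 3, R2 → -4, R3 → -5; maximin = 3.
Column maxima: b1 → 5, b2 → 3, b3 → 8; minimax = 3.
maximin = minimax = 3, so a saddle point exists.

Yes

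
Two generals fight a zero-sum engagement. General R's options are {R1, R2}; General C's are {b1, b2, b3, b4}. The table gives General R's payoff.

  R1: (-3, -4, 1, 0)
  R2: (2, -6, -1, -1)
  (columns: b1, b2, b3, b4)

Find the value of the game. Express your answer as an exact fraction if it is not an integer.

Row minima: R1 → -4, R2 → -6; maximin = -4.
Column maxima: b1 → 2, b2 → -4, b3 → 1, b4 → 0; minimax = -4.
Since maximin = minimax = -4, there is a saddle point and the value is -4.

-4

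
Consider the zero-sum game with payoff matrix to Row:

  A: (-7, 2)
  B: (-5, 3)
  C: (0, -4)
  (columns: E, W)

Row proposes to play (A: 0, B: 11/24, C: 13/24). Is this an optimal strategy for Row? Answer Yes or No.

Against E this mix gives (11/24)·(-5) + (13/24)·0 = -55/24.
Against W this mix gives (11/24)·3 + (13/24)·(-4) = -19/24.
Column will play E, holding Row to -55/24. Shifting weight toward the row that does better against E would raise this floor (the equalizing mix achieves -5/3 against both E and W), so the proposed strategy is not optimal.

No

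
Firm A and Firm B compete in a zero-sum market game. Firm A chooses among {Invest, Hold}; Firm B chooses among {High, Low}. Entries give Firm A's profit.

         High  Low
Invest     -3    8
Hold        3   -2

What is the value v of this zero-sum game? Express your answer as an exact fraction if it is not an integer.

9/8

Row minima: Invest → -3, Hold → -2; maximin = -2.
Column maxima: High → 3, Low → 8; minimax = 3.
-2 ≠ 3, so there is no saddle point; optimal play is mixed.
Let Firm A play Invest with probability p. Expected payoff against High: (-3)p + 3(1−p) = −6p + 3; against Low: 8p + (-2)(1−p) = 10p − 2.
Setting these equal: −6p + 3 = 10p − 2 ⇒ −16p = -5 ⇒ p = 5/16, and the value is (-6)·(5/16) + 3 = 9/8.
For Firm B: with q = P(High), equating Invest's and Hold's payoffs gives −11q + 8 = 5q − 2 ⇒ q = 5/8.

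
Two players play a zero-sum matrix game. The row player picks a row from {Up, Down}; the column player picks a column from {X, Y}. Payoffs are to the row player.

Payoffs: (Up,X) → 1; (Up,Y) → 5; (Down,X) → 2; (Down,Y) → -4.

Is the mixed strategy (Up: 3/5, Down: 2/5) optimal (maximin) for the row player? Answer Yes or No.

Yes

Against X this mix gives (3/5)·1 + (2/5)·2 = 7/5.
Against Y this mix gives (3/5)·5 + (2/5)·(-4) = 7/5.
All of the column player's active replies (X, Y) yield 7/5, and no column does worse for the row player. The mix makes the column player indifferent and guarantees 7/5, so it is optimal.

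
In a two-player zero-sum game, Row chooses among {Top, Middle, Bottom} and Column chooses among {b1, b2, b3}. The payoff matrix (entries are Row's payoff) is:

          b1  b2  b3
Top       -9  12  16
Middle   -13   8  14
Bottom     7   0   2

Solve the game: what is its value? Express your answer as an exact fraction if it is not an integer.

3

Row minima: Top → -9, Middle → -13, Bottom → 0; maximin = 0.
Column maxima: b1 → 7, b2 → 12, b3 → 16; minimax = 7.
0 ≠ 7, so there is no saddle point; optimal play is mixed.
Middle is strictly dominated by Top, so Row never plays it.
b3 is strictly dominated by b2 (it gives Row strictly more in every row), so Column never plays it.
On the remaining 2×2 (Top, Bottom vs b1, b2):
Let Row play Top with probability p. Expected payoff against b1: (-9)p + 7(1−p) = −16p + 7; against b2: 12p + 0(1−p) = 12p.
Setting these equal: −16p + 7 = 12p ⇒ −28p = -7 ⇒ p = 1/4, and the value is (-16)·(1/4) + 7 = 3.
For Column: with q = P(b1), equating Top's and Bottom's payoffs gives −21q + 12 = 7q ⇒ q = 3/7.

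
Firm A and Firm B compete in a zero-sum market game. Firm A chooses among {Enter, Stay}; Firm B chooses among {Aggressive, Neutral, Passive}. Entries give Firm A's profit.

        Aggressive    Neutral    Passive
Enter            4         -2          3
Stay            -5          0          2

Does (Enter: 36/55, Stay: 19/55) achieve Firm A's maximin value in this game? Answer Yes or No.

No

Against Aggressive this mix gives (36/55)·4 + (19/55)·(-5) = 49/55.
Against Neutral this mix gives (36/55)·(-2) + (19/55)·0 = -72/55.
Against Passive this mix gives (36/55)·3 + (19/55)·2 = 146/55.
Firm B will play Neutral, holding Firm A to -72/55. Shifting weight toward the row that does better against Neutral would raise this floor (the equalizing mix achieves -10/11 against both Neutral and Aggressive), so the proposed strategy is not optimal.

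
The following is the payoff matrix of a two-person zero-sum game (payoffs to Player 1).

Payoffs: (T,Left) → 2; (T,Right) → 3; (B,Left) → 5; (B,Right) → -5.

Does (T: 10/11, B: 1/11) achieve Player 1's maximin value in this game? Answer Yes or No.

Yes

Against Left this mix gives (10/11)·2 + (1/11)·5 = 25/11.
Against Right this mix gives (10/11)·3 + (1/11)·(-5) = 25/11.
All of Player 2's active replies (Left, Right) yield 25/11, and no column does worse for Player 1. The mix makes Player 2 indifferent and guarantees 25/11, so it is optimal.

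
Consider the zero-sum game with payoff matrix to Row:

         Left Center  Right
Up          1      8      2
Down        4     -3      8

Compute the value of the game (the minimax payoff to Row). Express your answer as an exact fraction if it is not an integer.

5/2

Row minima: Up → 1, Down → -3; maximin = 1.
Column maxima: Left → 4, Center → 8, Right → 8; minimax = 4.
1 ≠ 4, so there is no saddle point; optimal play is mixed.
Right is strictly dominated by Left (it gives Row strictly more in every row), so Column never plays it.
On the remaining 2×2 (Up, Down vs Left, Center):
Let Row play Up with probability p. Expected payoff against Left: 1p + 4(1−p) = −3p + 4; against Center: 8p + (-3)(1−p) = 11p − 3.
Setting these equal: −3p + 4 = 11p − 3 ⇒ −14p = -7 ⇒ p = 1/2, and the value is (-3)·(1/2) + 4 = 5/2.
For Column: with q = P(Left), equating Up's and Down's payoffs gives −7q + 8 = 7q − 3 ⇒ q = 11/14.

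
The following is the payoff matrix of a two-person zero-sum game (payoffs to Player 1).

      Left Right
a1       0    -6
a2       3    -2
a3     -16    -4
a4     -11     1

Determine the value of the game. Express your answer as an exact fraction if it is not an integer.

Row minima: a1 → -6, a2 → -2, a3 → -16, a4 → -11; maximin = -2.
Column maxima: Left → 3, Right → 1; minimax = 1.
-2 ≠ 1, so there is no saddle point; optimal play is mixed.
a1 is strictly dominated by a2, so Player 1 never plays it.
a3 is strictly dominated by a2, so Player 1 never plays it.
On the remaining 2×2 (a2, a4 vs Left, Right):
Let Player 1 play a2 with probability p. Expected payoff against Left: 3p + (-11)(1−p) = 14p − 11; against Right: (-2)p + 1(1−p) = −3p + 1.
Setting these equal: 14p − 11 = −3p + 1 ⇒ 17p = 12 ⇒ p = 12/17, and the value is (14)·(12/17) − 11 = -19/17.
For Player 2: with q = P(Left), equating a2's and a4's payoffs gives 5q − 2 = −12q + 1 ⇒ q = 3/17.

-19/17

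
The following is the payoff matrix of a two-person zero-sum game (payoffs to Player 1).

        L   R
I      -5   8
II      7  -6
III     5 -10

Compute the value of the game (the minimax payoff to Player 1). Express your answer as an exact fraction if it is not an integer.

1

Row minima: I → -5, II → -6, III → -10; maximin = -5.
Column maxima: L → 7, R → 8; minimax = 7.
-5 ≠ 7, so there is no saddle point; optimal play is mixed.
III is strictly dominated by II, so Player 1 never plays it.
On the remaining 2×2 (I, II vs L, R):
Let Player 1 play I with probability p. Expected payoff against L: (-5)p + 7(1−p) = −12p + 7; against R: 8p + (-6)(1−p) = 14p − 6.
Setting these equal: −12p + 7 = 14p − 6 ⇒ −26p = -13 ⇒ p = 1/2, and the value is (-12)·(1/2) + 7 = 1.
For Player 2: with q = P(L), equating I's and II's payoffs gives −13q + 8 = 13q − 6 ⇒ q = 7/13.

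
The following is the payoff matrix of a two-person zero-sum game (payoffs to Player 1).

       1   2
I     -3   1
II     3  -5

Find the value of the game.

Row minima: I → -3, II → -5; maximin = -3.
Column maxima: 1 → 3, 2 → 1; minimax = 1.
-3 ≠ 1, so there is no saddle point; optimal play is mixed.
Let Player 1 play I with probability p. Expected payoff against 1: (-3)p + 3(1−p) = −6p + 3; against 2: 1p + (-5)(1−p) = 6p − 5.
Setting these equal: −6p + 3 = 6p − 5 ⇒ −12p = -8 ⇒ p = 2/3, and the value is (-6)·(2/3) + 3 = -1.
For Player 2: with q = P(1), equating I's and II's payoffs gives −4q + 1 = 8q − 5 ⇒ q = 1/2.

-1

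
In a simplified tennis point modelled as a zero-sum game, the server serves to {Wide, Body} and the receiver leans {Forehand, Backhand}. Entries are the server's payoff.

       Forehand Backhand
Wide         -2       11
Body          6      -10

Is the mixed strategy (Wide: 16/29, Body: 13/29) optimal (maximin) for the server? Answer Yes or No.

Yes

Against Forehand this mix gives (16/29)·(-2) + (13/29)·6 = 46/29.
Against Backhand this mix gives (16/29)·11 + (13/29)·(-10) = 46/29.
All of the receiver's active replies (Forehand, Backhand) yield 46/29, and no column does worse for the server. The mix makes the receiver indifferent and guarantees 46/29, so it is optimal.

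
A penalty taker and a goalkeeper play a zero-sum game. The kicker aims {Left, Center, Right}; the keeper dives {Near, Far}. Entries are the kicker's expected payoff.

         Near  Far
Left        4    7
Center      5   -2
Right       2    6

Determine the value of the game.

Row minima: Left → 4, Center → -2, Right → 2; maximin = 4.
Column maxima: Near → 5, Far → 7; minimax = 5.
4 ≠ 5, so there is no saddle point; optimal play is mixed.
Right is strictly dominated by Left, so the kicker never plays it.
On the remaining 2×2 (Left, Center vs Near, Far):
Let the kicker play Left with probability p. Expected payoff against Near: 4p + 5(1−p) = −p + 5; against Far: 7p + (-2)(1−p) = 9p − 2.
Setting these equal: −p + 5 = 9p − 2 ⇒ −10p = -7 ⇒ p = 7/10, and the value is (-1)·(7/10) + 5 = 43/10.
For the keeper: with q = P(Near), equating Left's and Center's payoffs gives −3q + 7 = 7q − 2 ⇒ q = 9/10.

43/10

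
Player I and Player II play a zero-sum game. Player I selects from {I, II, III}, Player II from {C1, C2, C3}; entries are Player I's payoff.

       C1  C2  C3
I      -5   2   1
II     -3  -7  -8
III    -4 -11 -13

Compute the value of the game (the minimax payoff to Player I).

Row minima: I → -5, II → -8, III → -13; maximin = -5.
Column maxima: C1 → -3, C2 → 2, C3 → 1; minimax = -3.
-5 ≠ -3, so there is no saddle point; optimal play is mixed.
III is strictly dominated by II, so Player I never plays it.
C2 is strictly dominated by C3 (it gives Player I strictly more in every row), so Player II never plays it.
On the remaining 2×2 (I, II vs C1, C3):
Let Player I play I with probability p. Expected payoff against C1: (-5)p + (-3)(1−p) = −2p − 3; against C3: 1p + (-8)(1−p) = 9p − 8.
Setting these equal: −2p − 3 = 9p − 8 ⇒ −11p = -5 ⇒ p = 5/11, and the value is (-2)·(5/11) − 3 = -43/11.
For Player II: with q = P(C1), equating I's and II's payoffs gives −6q + 1 = 5q − 8 ⇒ q = 9/11.

-43/11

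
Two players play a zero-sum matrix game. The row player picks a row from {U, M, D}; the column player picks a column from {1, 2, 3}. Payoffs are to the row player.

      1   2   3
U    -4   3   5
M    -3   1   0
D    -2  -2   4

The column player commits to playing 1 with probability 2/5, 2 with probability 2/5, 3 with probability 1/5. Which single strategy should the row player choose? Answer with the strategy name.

U

Expected payoff of U: (2/5)·(-4) + (2/5)·3 + (1/5)·5 = 3/5.
Expected payoff of M: (2/5)·(-3) + (2/5)·1 + (1/5)·0 = -4/5.
Expected payoff of D: (2/5)·(-2) + (2/5)·(-2) + (1/5)·4 = -4/5.
The largest is 3/5, so the row player's best response is U.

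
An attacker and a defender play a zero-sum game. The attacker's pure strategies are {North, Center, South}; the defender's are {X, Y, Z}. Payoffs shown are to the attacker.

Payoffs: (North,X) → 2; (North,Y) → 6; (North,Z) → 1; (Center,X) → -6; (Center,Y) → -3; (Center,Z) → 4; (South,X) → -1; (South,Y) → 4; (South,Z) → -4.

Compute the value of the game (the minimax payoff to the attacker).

Row minima: North → 1, Center → -6, South → -4; maximin = 1.
Column maxima: X → 2, Y → 6, Z → 4; minimax = 2.
1 ≠ 2, so there is no saddle point; optimal play is mixed.
South is strictly dominated by North, so the attacker never plays it.
Y is strictly dominated by X (it gives the attacker strictly more in every row), so the defender never plays it.
On the remaining 2×2 (North, Center vs X, Z):
Let the attacker play North with probability p. Expected payoff against X: 2p + (-6)(1−p) = 8p − 6; against Z: 1p + 4(1−p) = −3p + 4.
Setting these equal: 8p − 6 = −3p + 4 ⇒ 11p = 10 ⇒ p = 10/11, and the value is (8)·(10/11) − 6 = 14/11.
For the defender: with q = P(X), equating North's and Center's payoffs gives q + 1 = −10q + 4 ⇒ q = 3/11.

14/11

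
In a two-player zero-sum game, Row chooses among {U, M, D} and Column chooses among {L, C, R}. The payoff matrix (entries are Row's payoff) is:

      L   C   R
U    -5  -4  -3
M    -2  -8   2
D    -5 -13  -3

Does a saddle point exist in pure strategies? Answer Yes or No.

Row minima: U → -5, M → -8, D → -13; maximin = -5.
Column maxima: L → -2, C → -4, R → 2; minimax = -4.
-5 ≠ -4, so no pure-strategy equilibrium exists.

No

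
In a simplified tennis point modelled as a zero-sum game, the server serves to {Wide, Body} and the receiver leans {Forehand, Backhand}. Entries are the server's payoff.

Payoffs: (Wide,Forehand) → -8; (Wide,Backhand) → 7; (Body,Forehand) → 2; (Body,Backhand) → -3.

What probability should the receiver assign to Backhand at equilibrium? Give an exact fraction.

1/2

Row minima: Wide → -8, Body → -3; maximin = -3.
Column maxima: Forehand → 2, Backhand → 7; minimax = 2.
-3 ≠ 2, so there is no saddle point; optimal play is mixed.
Let the server play Wide with probability p. Expected payoff against Forehand: (-8)p + 2(1−p) = −10p + 2; against Backhand: 7p + (-3)(1−p) = 10p − 3.
Setting these equal: −10p + 2 = 10p − 3 ⇒ −20p = -5 ⇒ p = 1/4, and the value is (-10)·(1/4) + 2 = -1/2.
For the receiver: with q = P(Forehand), equating Wide's and Body's payoffs gives −15q + 7 = 5q − 3 ⇒ q = 1/2.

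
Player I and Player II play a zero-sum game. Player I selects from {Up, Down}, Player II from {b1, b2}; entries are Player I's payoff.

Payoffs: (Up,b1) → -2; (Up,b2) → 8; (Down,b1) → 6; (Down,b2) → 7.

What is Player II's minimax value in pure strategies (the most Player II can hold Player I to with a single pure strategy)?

6

Column maxima: b1 → 6, b2 → 8.
The smallest of these is 6.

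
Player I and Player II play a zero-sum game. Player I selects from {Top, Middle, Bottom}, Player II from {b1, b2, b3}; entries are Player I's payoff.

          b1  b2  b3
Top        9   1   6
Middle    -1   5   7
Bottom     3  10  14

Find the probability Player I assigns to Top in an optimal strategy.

7/15

Row minima: Top → 1, Middle → -1, Bottom → 3; maximin = 3.
Column maxima: b1 → 9, b2 → 10, b3 → 14; minimax = 9.
3 ≠ 9, so there is no saddle point; optimal play is mixed.
Middle is strictly dominated by Bottom, so Player I never plays it.
b3 is strictly dominated by b2 (it gives Player I strictly more in every row), so Player II never plays it.
On the remaining 2×2 (Top, Bottom vs b1, b2):
Let Player I play Top with probability p. Expected payoff against b1: 9p + 3(1−p) = 6p + 3; against b2: 1p + 10(1−p) = −9p + 10.
Setting these equal: 6p + 3 = −9p + 10 ⇒ 15p = 7 ⇒ p = 7/15, and the value is (6)·(7/15) + 3 = 29/5.
For Player II: with q = P(b1), equating Top's and Bottom's payoffs gives 8q + 1 = −7q + 10 ⇒ q = 3/5.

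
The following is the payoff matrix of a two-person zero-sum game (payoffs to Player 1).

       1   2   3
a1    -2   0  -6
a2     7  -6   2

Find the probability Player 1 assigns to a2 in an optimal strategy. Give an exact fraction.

Row minima: a1 → -6, a2 → -6; maximin = -6.
Column maxima: 1 → 7, 2 → 0, 3 → 2; minimax = 0.
-6 ≠ 0, so there is no saddle point; optimal play is mixed.
1 is strictly dominated by 3 (it gives Player 1 strictly more in every row), so Player 2 never plays it.
On the remaining 2×2 (a1, a2 vs 2, 3):
Let Player 1 play a1 with probability p. Expected payoff against 2: 0p + (-6)(1−p) = 6p − 6; against 3: (-6)p + 2(1−p) = −8p + 2.
Setting these equal: 6p − 6 = −8p + 2 ⇒ 14p = 8 ⇒ p = 4/7, and the value is (6)·(4/7) − 6 = -18/7.
For Player 2: with q = P(2), equating a1's and a2's payoffs gives 6q − 6 = −8q + 2 ⇒ q = 4/7.

3/7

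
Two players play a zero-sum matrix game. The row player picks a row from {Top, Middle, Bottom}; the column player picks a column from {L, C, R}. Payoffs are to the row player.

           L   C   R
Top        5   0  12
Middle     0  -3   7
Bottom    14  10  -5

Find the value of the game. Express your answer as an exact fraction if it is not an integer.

Row minima: Top → 0, Middle → -3, Bottom → -5; maximin = 0.
Column maxima: L → 14, C → 10, R → 12; minimax = 10.
0 ≠ 10, so there is no saddle point; optimal play is mixed.
Middle is strictly dominated by Top, so the row player never plays it.
L is strictly dominated by C (it gives the row player strictly more in every row), so the column player never plays it.
On the remaining 2×2 (Top, Bottom vs C, R):
Let the row player play Top with probability p. Expected payoff against C: 0p + 10(1−p) = −10p + 10; against R: 12p + (-5)(1−p) = 17p − 5.
Setting these equal: −10p + 10 = 17p − 5 ⇒ −27p = -15 ⇒ p = 5/9, and the value is (-10)·(5/9) + 10 = 40/9.
For the column player: with q = P(C), equating Top's and Bottom's payoffs gives −12q + 12 = 15q − 5 ⇒ q = 17/27.

40/9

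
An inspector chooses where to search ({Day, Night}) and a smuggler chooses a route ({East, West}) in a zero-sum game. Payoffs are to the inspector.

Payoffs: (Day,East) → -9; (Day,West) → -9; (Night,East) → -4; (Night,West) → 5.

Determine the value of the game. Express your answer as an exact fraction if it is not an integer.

Row minima: Day → -9, Night → -4; maximin = -4.
Column maxima: East → -4, West → 5; minimax = -4.
Since maximin = minimax = -4, there is a saddle point and the value is -4.

-4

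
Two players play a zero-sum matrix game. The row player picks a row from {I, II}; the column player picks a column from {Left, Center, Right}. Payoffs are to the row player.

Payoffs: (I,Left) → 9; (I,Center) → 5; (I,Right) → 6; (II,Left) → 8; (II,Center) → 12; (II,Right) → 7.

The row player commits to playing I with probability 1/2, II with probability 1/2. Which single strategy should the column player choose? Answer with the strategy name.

Right

If the column player plays Left, the row player's expected payoff is (1/2)·9 + (1/2)·8 = 17/2.
If the column player plays Center, the row player's expected payoff is (1/2)·5 + (1/2)·12 = 17/2.
If the column player plays Right, the row player's expected payoff is (1/2)·6 + (1/2)·7 = 13/2.
The column player minimizes the row player's payoff; the smallest is 13/2, so the best response is Right.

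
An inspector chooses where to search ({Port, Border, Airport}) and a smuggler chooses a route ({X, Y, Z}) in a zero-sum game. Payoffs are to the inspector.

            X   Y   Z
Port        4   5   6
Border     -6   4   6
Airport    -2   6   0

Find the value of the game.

4

Row minima: Port → 4, Border → -6, Airport → -2; maximin = 4.
Column maxima: X → 4, Y → 6, Z → 6; minimax = 4.
Since maximin = minimax = 4, there is a saddle point and the value is 4.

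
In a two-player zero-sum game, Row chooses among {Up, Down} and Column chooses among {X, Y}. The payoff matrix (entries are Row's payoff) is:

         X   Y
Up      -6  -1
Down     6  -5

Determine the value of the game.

-9/4

Row minima: Up → -6, Down → -5; maximin = -5.
Column maxima: X → 6, Y → -1; minimax = -1.
-5 ≠ -1, so there is no saddle point; optimal play is mixed.
Let Row play Up with probability p. Expected payoff against X: (-6)p + 6(1−p) = −12p + 6; against Y: (-1)p + (-5)(1−p) = 4p − 5.
Setting these equal: −12p + 6 = 4p − 5 ⇒ −16p = -11 ⇒ p = 11/16, and the value is (-12)·(11/16) + 6 = -9/4.
For Column: with q = P(X), equating Up's and Down's payoffs gives −5q − 1 = 11q − 5 ⇒ q = 1/4.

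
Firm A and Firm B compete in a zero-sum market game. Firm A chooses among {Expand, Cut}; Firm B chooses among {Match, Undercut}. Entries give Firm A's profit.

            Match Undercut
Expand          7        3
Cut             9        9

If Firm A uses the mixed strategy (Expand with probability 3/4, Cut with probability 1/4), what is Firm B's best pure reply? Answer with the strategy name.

If Firm B plays Match, Firm A's expected payoff is (3/4)·7 + (1/4)·9 = 15/2.
If Firm B plays Undercut, Firm A's expected payoff is (3/4)·3 + (1/4)·9 = 9/2.
Firm B minimizes Firm A's payoff; the smallest is 9/2, so the best response is Undercut.

Undercut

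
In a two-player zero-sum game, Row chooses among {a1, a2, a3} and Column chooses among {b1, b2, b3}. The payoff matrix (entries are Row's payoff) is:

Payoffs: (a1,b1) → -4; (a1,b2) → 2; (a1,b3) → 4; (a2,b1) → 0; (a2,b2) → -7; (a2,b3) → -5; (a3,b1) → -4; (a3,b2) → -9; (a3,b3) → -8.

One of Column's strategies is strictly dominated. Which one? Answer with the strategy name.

b3

b2 holds Row's payoff strictly below b3 in every row: 2 < 4, -7 < -5, -9 < -8.
So b3 is strictly dominated for Column.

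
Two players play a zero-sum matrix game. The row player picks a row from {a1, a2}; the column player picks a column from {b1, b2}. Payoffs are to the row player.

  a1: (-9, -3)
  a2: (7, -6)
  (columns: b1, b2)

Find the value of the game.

-75/19

Row minima: a1 → -9, a2 → -6; maximin = -6.
Column maxima: b1 → 7, b2 → -3; minimax = -3.
-6 ≠ -3, so there is no saddle point; optimal play is mixed.
Let the row player play a1 with probability p. Expected payoff against b1: (-9)p + 7(1−p) = −16p + 7; against b2: (-3)p + (-6)(1−p) = 3p − 6.
Setting these equal: −16p + 7 = 3p − 6 ⇒ −19p = -13 ⇒ p = 13/19, and the value is (-16)·(13/19) + 7 = -75/19.
For the column player: with q = P(b1), equating a1's and a2's payoffs gives −6q − 3 = 13q − 6 ⇒ q = 3/19.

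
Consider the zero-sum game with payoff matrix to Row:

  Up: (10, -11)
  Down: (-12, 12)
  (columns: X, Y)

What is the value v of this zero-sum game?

Row minima: Up → -11, Down → -12; maximin = -11.
Column maxima: X → 10, Y → 12; minimax = 10.
-11 ≠ 10, so there is no saddle point; optimal play is mixed.
Let Row play Up with probability p. Expected payoff against X: 10p + (-12)(1−p) = 22p − 12; against Y: (-11)p + 12(1−p) = −23p + 12.
Setting these equal: 22p − 12 = −23p + 12 ⇒ 45p = 24 ⇒ p = 8/15, and the value is (22)·(8/15) − 12 = -4/15.
For Column: with q = P(X), equating Up's and Down's payoffs gives 21q − 11 = −24q + 12 ⇒ q = 23/45.

-4/15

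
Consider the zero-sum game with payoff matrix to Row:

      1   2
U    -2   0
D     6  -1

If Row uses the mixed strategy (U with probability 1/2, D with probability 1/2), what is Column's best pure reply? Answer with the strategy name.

If Column plays 1, Row's expected payoff is (1/2)·(-2) + (1/2)·6 = 2.
If Column plays 2, Row's expected payoff is (1/2)·0 + (1/2)·(-1) = -1/2.
Column minimizes Row's payoff; the smallest is -1/2, so the best response is 2.

2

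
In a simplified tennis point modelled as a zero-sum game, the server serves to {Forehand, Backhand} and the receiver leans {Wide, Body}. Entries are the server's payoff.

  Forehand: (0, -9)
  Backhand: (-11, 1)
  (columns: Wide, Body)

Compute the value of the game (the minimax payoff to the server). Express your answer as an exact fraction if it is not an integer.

Row minima: Forehand → -9, Backhand → -11; maximin = -9.
Column maxima: Wide → 0, Body → 1; minimax = 0.
-9 ≠ 0, so there is no saddle point; optimal play is mixed.
Let the server play Forehand with probability p. Expected payoff against Wide: 0p + (-11)(1−p) = 11p − 11; against Body: (-9)p + 1(1−p) = −10p + 1.
Setting these equal: 11p − 11 = −10p + 1 ⇒ 21p = 12 ⇒ p = 4/7, and the value is (11)·(4/7) − 11 = -33/7.
For the receiver: with q = P(Wide), equating Forehand's and Backhand's payoffs gives 9q − 9 = −12q + 1 ⇒ q = 10/21.

-33/7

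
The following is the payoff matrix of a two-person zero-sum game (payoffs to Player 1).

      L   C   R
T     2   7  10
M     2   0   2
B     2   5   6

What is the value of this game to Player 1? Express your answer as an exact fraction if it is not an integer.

Row minima: T → 2, M → 0, B → 2; maximin = 2.
Column maxima: L → 2, C → 7, R → 10; minimax = 2.
Since maximin = minimax = 2, there is a saddle point and the value is 2.

2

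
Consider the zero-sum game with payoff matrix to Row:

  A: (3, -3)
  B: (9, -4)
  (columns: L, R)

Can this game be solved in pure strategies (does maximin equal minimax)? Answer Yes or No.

Row minima: A → -3, B → -4; maximin = -3.
Column maxima: L → 9, R → -3; minimax = -3.
maximin = minimax = -3, so a saddle point exists.

Yes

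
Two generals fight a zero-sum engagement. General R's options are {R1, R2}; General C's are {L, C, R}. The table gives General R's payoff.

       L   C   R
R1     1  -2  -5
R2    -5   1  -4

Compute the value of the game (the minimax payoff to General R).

-29/7

Row minima: R1 → -5, R2 → -5; maximin = -5.
Column maxima: L → 1, C → 1, R → -4; minimax = -4.
-5 ≠ -4, so there is no saddle point; optimal play is mixed.
C is strictly dominated by R (it gives General R strictly more in every row), so General C never plays it.
On the remaining 2×2 (R1, R2 vs L, R):
Let General R play R1 with probability p. Expected payoff against L: 1p + (-5)(1−p) = 6p − 5; against R: (-5)p + (-4)(1−p) = −p − 4.
Setting these equal: 6p − 5 = −p − 4 ⇒ 7p = 1 ⇒ p = 1/7, and the value is (6)·(1/7) − 5 = -29/7.
For General C: with q = P(L), equating R1's and R2's payoffs gives 6q − 5 = −q − 4 ⇒ q = 1/7.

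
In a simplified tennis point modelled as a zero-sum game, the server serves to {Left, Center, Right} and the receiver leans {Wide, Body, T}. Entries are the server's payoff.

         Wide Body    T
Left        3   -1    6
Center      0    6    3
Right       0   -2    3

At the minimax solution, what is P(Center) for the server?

Row minima: Left → -1, Center → 0, Right → -2; maximin = 0.
Column maxima: Wide → 3, Body → 6, T → 6; minimax = 3.
0 ≠ 3, so there is no saddle point; optimal play is mixed.
Right is strictly dominated by Left, so the server never plays it.
T is strictly dominated by Wide (it gives the server strictly more in every row), so the receiver never plays it.
On the remaining 2×2 (Left, Center vs Wide, Body):
Let the server play Left with probability p. Expected payoff against Wide: 3p + 0(1−p) = 3p; against Body: (-1)p + 6(1−p) = −7p + 6.
Setting these equal: 3p = −7p + 6 ⇒ 10p = 6 ⇒ p = 3/5, and the value is (3)·(3/5) = 9/5.
For the receiver: with q = P(Wide), equating Left's and Center's payoffs gives 4q − 1 = −6q + 6 ⇒ q = 7/10.

2/5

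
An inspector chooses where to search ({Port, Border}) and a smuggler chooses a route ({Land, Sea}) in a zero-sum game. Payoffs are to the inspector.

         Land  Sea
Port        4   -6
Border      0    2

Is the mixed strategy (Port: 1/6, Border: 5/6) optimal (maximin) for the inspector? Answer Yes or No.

Yes

Against Land this mix gives (1/6)·4 + (5/6)·0 = 2/3.
Against Sea this mix gives (1/6)·(-6) + (5/6)·2 = 2/3.
All of the smuggler's active replies (Land, Sea) yield 2/3, and no column does worse for the inspector. The mix makes the smuggler indifferent and guarantees 2/3, so it is optimal.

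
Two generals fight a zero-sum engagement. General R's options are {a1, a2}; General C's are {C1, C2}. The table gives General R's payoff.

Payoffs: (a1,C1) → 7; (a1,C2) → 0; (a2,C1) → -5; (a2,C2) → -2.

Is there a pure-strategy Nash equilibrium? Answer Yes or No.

Yes

Row minima: a1 → 0, a2 → -5; maximin = 0.
Column maxima: C1 → 7, C2 → 0; minimax = 0.
maximin = minimax = 0, so a saddle point exists.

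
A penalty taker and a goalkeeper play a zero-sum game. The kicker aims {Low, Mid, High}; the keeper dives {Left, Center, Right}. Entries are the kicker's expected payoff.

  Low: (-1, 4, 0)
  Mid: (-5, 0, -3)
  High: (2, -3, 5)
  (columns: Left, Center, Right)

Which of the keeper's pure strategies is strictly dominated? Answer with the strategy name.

Right

Left holds the kicker's payoff strictly below Right in every row: -1 < 0, -5 < -3, 2 < 5.
So Right is strictly dominated for the keeper.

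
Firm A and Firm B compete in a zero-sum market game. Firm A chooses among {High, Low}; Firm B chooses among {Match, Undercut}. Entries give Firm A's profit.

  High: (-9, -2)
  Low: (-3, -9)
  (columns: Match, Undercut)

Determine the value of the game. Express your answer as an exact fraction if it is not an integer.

-75/13

Row minima: High → -9, Low → -9; maximin = -9.
Column maxima: Match → -3, Undercut → -2; minimax = -3.
-9 ≠ -3, so there is no saddle point; optimal play is mixed.
Let Firm A play High with probability p. Expected payoff against Match: (-9)p + (-3)(1−p) = −6p − 3; against Undercut: (-2)p + (-9)(1−p) = 7p − 9.
Setting these equal: −6p − 3 = 7p − 9 ⇒ −13p = -6 ⇒ p = 6/13, and the value is (-6)·(6/13) − 3 = -75/13.
For Firm B: with q = P(Match), equating High's and Low's payoffs gives −7q − 2 = 6q − 9 ⇒ q = 7/13.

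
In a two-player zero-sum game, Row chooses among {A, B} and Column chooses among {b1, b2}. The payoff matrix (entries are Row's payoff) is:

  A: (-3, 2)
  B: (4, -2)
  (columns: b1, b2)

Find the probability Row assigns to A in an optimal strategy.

Row minima: A → -3, B → -2; maximin = -2.
Column maxima: b1 → 4, b2 → 2; minimax = 2.
-2 ≠ 2, so there is no saddle point; optimal play is mixed.
Let Row play A with probability p. Expected payoff against b1: (-3)p + 4(1−p) = −7p + 4; against b2: 2p + (-2)(1−p) = 4p − 2.
Setting these equal: −7p + 4 = 4p − 2 ⇒ −11p = -6 ⇒ p = 6/11, and the value is (-7)·(6/11) + 4 = 2/11.
For Column: with q = P(b1), equating A's and B's payoffs gives −5q + 2 = 6q − 2 ⇒ q = 4/11.

6/11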